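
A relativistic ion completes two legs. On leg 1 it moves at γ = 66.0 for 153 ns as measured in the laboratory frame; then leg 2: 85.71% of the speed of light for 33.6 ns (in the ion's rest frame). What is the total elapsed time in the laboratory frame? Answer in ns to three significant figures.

Δt = 218 ns

Leg 1: 153 ns is already measured in the laboratory frame.
Leg 2: β = 0.8571; γ = 1/√(1 − 0.8571²) = 1/√0.2654 = 1.941; Δt_2 = 1.941 × 33.6 = 65.22 ns.
Total: 153.0 + 65.22 ns.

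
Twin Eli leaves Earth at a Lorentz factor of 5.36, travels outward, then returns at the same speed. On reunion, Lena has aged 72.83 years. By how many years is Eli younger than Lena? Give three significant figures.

γ = 5.36
Eli's elapsed proper time: τ = 72.83/5.360 = 13.59 years.
Age gap = Δt − τ = 72.83 − 13.59 years.

Δt − τ = 59.2 years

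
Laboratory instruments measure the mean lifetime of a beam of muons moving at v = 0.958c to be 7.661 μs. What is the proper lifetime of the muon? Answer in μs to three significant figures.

τ₀ = 2.20 μs

γ = 1/√(1 − 0.958²) = 1/√0.08224 = 3.487
The lab-frame lifetime is the dilated interval; the proper lifetime is τ₀ = Δt/γ = 7.661/3.487 μs.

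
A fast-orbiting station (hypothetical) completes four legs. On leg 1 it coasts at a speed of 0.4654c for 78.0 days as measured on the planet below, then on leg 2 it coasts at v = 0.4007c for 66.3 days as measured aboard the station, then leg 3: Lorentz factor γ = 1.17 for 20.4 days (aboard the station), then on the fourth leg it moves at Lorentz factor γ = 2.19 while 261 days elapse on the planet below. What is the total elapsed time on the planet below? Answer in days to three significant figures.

Leg 1: 78.0 days is already measured on the planet below.
Leg 2: γ = 1/√(1 − 0.4007²) = 1/√0.8394 = 1.091; Δt_2 = 1.091 × 66.3 = 72.36 days.
Leg 3: γ = 1.17; Δt_3 = 1.170 × 20.4 = 23.87 days.
Leg 4: 261 days is already measured on the planet below.
Total: 78.00 + 72.36 + 23.87 + 261.0 days.

Δt = 435 days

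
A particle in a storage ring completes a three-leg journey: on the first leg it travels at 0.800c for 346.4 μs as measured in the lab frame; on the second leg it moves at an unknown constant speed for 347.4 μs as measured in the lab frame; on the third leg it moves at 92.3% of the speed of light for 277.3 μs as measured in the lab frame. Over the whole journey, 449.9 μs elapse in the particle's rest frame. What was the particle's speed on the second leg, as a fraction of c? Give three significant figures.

β = 0.921

Leg 1: γ = 1/√(1 − 0.800²) = 5/3 ≈ 1.667; τ_1 = 346.4/1.667 = 207.8 μs.
Leg 2: speed unknown; τ_2 = 347.4/γ_2.
Leg 3: β = 0.923; γ = 1/√(1 − 0.923²) = 1/√0.1481 = 2.599; τ_3 = 277.3/2.599 = 106.7 μs.
Total proper time: 207.8 + τ_2 + 106.7 = 449.9, so τ_2 = 449.9 − 314.5 = 135.4 μs.
γ_2 = 347.4/135.4 = 2.567; β = √(1 − 1/γ²) = √0.8482.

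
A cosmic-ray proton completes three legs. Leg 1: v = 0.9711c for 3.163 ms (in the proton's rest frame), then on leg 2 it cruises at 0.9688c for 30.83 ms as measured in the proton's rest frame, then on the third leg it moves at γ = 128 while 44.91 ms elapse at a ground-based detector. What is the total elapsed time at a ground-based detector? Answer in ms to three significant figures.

Δt = 183 ms

Leg 1: γ = 1/√(1 − 0.9711²) = 1/√0.05696 = 4.190; Δt_1 = 4.190 × 3.163 = 13.25 ms.
Leg 2: γ = 1/√(1 − 0.9688²) = 1/√0.06143 = 4.035; Δt_2 = 4.035 × 30.83 = 124.4 ms.
Leg 3: 44.91 ms is already measured at a ground-based detector.
Total: 13.25 + 124.4 + 44.91 ms.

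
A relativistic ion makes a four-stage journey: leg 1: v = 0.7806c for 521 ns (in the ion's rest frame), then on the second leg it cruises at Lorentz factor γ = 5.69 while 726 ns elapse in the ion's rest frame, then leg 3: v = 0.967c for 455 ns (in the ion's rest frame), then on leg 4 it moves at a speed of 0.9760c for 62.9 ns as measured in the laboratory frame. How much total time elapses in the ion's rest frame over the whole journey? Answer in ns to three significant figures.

Leg 1: 521 ns is already measured in the ion's rest frame.
Leg 2: 726 ns is already measured in the ion's rest frame.
Leg 3: 455 ns is already measured in the ion's rest frame.
Leg 4: γ = 1/√(1 − 0.9760²) = 1/√0.04742 = 4.592; τ_4 = 62.9/4.592 = 13.70 ns.
Total: 521.0 + 726.0 + 455.0 + 13.70 ns.

τ = 1720 ns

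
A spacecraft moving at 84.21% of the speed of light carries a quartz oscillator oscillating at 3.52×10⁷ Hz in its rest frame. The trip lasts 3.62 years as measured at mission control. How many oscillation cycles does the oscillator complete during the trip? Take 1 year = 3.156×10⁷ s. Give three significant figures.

N = 2.17×10¹⁵

β = 0.8421; γ = 1/√(1 − 0.8421²) = 1/√0.2909 = 1.854
The oscillator's own cycle count is N = f × τ where τ is the proper time aboard the spacecraft. τ = Δt/γ = 3.62/1.854 = 1.952 years = 6.162×10⁷ s.
N = 3.52×10⁷ × 6.162×10⁷ = 2.169×10¹⁵.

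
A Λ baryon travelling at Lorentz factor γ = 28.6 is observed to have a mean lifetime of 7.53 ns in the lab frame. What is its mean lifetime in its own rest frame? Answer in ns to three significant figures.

γ = 28.6
The lab-frame lifetime is the dilated interval; the proper lifetime is τ₀ = Δt/γ = 7.53/28.60 ns.

τ₀ = 0.263 ns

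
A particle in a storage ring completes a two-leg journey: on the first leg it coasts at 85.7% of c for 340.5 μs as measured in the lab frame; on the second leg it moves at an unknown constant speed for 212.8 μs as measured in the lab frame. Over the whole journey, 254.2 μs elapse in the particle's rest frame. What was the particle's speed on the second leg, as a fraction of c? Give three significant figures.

Leg 1: β = 0.857; γ = 1/√(1 − 0.857²) = 1/√0.2656 = 1.941; τ_1 = 340.5/1.941 = 175.5 μs.
Leg 2: speed unknown; τ_2 = 212.8/γ_2.
Total proper time: 175.5 + τ_2 = 254.2, so τ_2 = 254.2 − 175.5 = 78.73 μs.
γ_2 = 212.8/78.73 = 2.703; β = √(1 − 1/γ²) = √0.8631.

β = 0.929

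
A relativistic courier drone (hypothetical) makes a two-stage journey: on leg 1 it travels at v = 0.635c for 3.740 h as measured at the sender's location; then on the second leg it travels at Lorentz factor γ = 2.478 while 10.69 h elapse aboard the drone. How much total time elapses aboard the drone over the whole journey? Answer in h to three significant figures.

Leg 1: γ = 1/√(1 − 0.635²) = 1/√0.5968 = 1.294; τ_1 = 3.740/1.294 = 2.889 h.
Leg 2: 10.69 h is already measured aboard the drone.
Total: 2.889 + 10.69 h.

τ = 13.6 h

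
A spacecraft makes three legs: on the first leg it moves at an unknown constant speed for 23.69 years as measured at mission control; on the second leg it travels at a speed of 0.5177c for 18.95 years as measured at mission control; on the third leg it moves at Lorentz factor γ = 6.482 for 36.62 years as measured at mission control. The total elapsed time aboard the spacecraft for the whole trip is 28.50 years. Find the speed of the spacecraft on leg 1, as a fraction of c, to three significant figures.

Leg 1: speed unknown; τ_1 = 23.69/γ_1.
Leg 2: γ = 1/√(1 − 0.5177²) = 1/√0.7320 = 1.169; τ_2 = 18.95/1.169 = 16.21 years.
Leg 3: γ = 6.482; τ_3 = 36.62/6.482 = 5.649 years.
Total proper time: τ_1 + 16.21 + 5.649 = 28.50, so τ_1 = 28.50 − 21.86 = 6.638 years.
γ_1 = 23.69/6.638 = 3.569; β = √(1 − 1/γ²) = √0.9215.

β = 0.960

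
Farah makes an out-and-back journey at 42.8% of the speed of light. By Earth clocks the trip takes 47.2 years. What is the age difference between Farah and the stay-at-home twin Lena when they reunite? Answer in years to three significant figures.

Δt − τ = 4.54 years

β = 0.428; γ = 1/√(1 − 0.428²) = 1/√0.8168 = 1.106
Farah's elapsed proper time: τ = 47.2/1.106 = 42.66 years.
Age gap = Δt − τ = 47.2 − 42.66 years.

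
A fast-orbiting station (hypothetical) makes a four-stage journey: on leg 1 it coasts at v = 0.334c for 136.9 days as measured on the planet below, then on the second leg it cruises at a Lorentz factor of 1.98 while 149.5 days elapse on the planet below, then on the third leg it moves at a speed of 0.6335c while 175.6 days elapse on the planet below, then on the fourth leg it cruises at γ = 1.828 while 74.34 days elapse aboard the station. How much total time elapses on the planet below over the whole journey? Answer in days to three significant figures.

Δt = 598 days

Leg 1: 136.9 days is already measured on the planet below.
Leg 2: 149.5 days is already measured on the planet below.
Leg 3: 175.6 days is already measured on the planet below.
Leg 4: γ = 1.828; Δt_4 = 1.828 × 74.34 = 135.9 days.
Total: 136.9 + 149.5 + 175.6 + 135.9 days.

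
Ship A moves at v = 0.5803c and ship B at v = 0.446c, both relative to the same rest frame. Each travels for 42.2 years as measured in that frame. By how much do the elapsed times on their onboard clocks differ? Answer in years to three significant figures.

|τ_A − τ_B| = 3.40 years

A: γ = 1/√(1 − 0.5803²) = 1/√0.6633 = 1.228; τ_A = 42.2/1.228 = 34.37 years.
B: γ = 1/√(1 − 0.446²) = 1/√0.8011 = 1.117; τ_B = 42.2/1.117 = 37.77 years.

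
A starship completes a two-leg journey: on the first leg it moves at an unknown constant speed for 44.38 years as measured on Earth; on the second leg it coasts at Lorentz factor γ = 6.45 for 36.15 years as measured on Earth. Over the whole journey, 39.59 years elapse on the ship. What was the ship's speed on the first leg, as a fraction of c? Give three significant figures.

β = 0.643

Leg 1: speed unknown; τ_1 = 44.38/γ_1.
Leg 2: γ = 6.45; τ_2 = 36.15/6.450 = 5.605 years.
Total proper time: τ_1 + 5.605 = 39.59, so τ_1 = 39.59 − 5.605 = 33.99 years.
γ_1 = 44.38/33.99 = 1.306; β = √(1 − 1/γ²) = √0.4136.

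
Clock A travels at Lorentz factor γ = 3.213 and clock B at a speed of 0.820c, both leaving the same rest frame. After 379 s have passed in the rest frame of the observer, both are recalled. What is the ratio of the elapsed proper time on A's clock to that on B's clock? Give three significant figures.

A: γ = 3.213. B: γ = 1/√(1 − 0.820²) = 1/√0.3276 = 1.747.
τ_A/τ_B = γ_B/γ_A = 1.747/3.213 = 0.5438, so τ_A/τ_B = 0.5438.

τ_A/τ_B = 0.544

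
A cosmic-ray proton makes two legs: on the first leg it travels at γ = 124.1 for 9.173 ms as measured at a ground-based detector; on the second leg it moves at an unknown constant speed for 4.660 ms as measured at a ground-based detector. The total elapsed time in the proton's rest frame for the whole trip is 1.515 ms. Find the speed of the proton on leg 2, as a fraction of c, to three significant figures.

Leg 1: γ = 124.1; τ_1 = 9.173/124.1 = 0.07392 ms.
Leg 2: speed unknown; τ_2 = 4.660/γ_2.
Total proper time: 0.07392 + τ_2 = 1.515, so τ_2 = 1.515 − 0.07392 = 1.441 ms.
γ_2 = 4.660/1.441 = 3.234; β = √(1 − 1/γ²) = √0.9044.

β = 0.951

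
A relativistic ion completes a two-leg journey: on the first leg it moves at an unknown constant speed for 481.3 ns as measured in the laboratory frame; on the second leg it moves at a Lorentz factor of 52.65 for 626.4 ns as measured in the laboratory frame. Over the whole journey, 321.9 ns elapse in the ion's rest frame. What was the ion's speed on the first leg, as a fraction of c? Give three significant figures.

Leg 1: speed unknown; τ_1 = 481.3/γ_1.
Leg 2: γ = 52.65; τ_2 = 626.4/52.65 = 11.90 ns.
Total proper time: τ_1 + 11.90 = 321.9, so τ_1 = 321.9 − 11.90 = 310.0 ns.
γ_1 = 481.3/310.0 = 1.553; β = √(1 − 1/γ²) = √0.5851.

β = 0.765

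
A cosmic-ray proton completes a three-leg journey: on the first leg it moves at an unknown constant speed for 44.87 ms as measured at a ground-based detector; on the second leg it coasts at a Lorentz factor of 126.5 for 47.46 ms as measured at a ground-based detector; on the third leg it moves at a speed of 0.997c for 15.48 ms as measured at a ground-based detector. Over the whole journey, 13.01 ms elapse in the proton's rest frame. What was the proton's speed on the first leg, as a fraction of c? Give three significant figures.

β = 0.967

Leg 1: speed unknown; τ_1 = 44.87/γ_1.
Leg 2: γ = 126.5; τ_2 = 47.46/126.5 = 0.3752 ms.
Leg 3: γ = 1/√(1 − 0.997²) = 1/√0.005991 = 12.92; τ_3 = 15.48/12.92 = 1.198 ms.
Total proper time: τ_1 + 0.3752 + 1.198 = 13.01, so τ_1 = 13.01 − 1.573 = 11.44 ms.
γ_1 = 44.87/11.44 = 3.923; β = √(1 − 1/γ²) = √0.9350.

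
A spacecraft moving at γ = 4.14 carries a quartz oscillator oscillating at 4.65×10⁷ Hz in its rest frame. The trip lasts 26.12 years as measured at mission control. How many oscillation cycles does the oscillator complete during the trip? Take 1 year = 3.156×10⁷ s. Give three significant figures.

N = 9.26×10¹⁵

γ = 4.14
The oscillator's own cycle count is N = f × τ where τ is the proper time aboard the spacecraft. τ = Δt/γ = 26.12/4.140 = 6.309 years = 1.991×10⁸ s.
N = 4.65×10⁷ × 1.991×10⁸ = 9.259×10¹⁵.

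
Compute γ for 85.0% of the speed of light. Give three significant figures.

γ = 1.90

β = 0.850; γ = 1/√(1 − 0.850²) = 1/√0.2775 = 1.898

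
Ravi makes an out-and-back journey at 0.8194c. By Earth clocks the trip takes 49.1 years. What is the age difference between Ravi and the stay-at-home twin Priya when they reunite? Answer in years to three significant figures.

Δt − τ = 21.0 years

γ = 1/√(1 − 0.8194²) = 1/√0.3286 = 1.745
Ravi's elapsed proper time: τ = 49.1/1.745 = 28.15 years.
Age gap = Δt − τ = 49.1 − 28.15 years.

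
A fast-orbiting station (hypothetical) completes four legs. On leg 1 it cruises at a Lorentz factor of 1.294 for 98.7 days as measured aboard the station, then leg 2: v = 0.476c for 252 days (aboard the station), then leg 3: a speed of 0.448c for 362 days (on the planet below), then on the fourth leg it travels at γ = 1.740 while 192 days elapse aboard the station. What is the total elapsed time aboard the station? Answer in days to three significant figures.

Leg 1: 98.7 days is already measured aboard the station.
Leg 2: 252 days is already measured aboard the station.
Leg 3: γ = 1/√(1 − 0.448²) = 1/√0.7993 = 1.119; τ_3 = 362/1.119 = 323.6 days.
Leg 4: 192 days is already measured aboard the station.
Total: 98.70 + 252.0 + 323.6 + 192.0 days.

τ = 866 days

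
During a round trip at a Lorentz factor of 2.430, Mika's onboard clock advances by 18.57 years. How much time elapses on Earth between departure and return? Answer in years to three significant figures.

γ = 2.430
Earth-frame duration is the dilated interval: Δt = γτ = 2.430 × 18.57 years.

Δt = 45.1 years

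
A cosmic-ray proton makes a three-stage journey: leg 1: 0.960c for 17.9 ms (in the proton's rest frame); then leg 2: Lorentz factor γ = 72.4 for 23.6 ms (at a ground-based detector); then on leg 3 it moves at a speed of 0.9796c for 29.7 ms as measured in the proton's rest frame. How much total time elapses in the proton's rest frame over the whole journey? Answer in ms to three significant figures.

τ = 47.9 ms

Leg 1: 17.9 ms is already measured in the proton's rest frame.
Leg 2: γ = 72.4; τ_2 = 23.6/72.40 = 0.3260 ms.
Leg 3: 29.7 ms is already measured in the proton's rest frame.
Total: 17.90 + 0.3260 + 29.70 ms.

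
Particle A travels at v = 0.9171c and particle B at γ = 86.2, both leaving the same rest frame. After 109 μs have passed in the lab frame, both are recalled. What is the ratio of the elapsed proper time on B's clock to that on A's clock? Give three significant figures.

A: γ = 1/√(1 − 0.9171²) = 1/√0.1589 = 2.508. B: γ = 86.2.
τ_A/τ_B = γ_B/γ_A = 86.20/2.508 = 34.36, so τ_B/τ_A = 0.02910.

τ_B/τ_A = 0.0291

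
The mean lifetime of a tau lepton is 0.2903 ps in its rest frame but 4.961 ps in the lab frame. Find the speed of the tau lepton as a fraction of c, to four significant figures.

β = 0.9983

γ = Δt/τ₀ = 4.961/0.2903 = 17.09
β = √(1 − 1/γ²) = √(1 − 0.003424) = √0.9966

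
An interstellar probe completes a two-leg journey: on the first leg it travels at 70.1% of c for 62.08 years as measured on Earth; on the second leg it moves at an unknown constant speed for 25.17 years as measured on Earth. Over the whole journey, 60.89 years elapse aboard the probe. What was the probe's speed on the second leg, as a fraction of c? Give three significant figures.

Leg 1: β = 0.701; γ = 1/√(1 − 0.701²) = 1/√0.5086 = 1.402; τ_1 = 62.08/1.402 = 44.27 years.
Leg 2: speed unknown; τ_2 = 25.17/γ_2.
Total proper time: 44.27 + τ_2 = 60.89, so τ_2 = 60.89 − 44.27 = 16.62 years.
γ_2 = 25.17/16.62 = 1.515; β = √(1 − 1/γ²) = √0.5642.

β = 0.751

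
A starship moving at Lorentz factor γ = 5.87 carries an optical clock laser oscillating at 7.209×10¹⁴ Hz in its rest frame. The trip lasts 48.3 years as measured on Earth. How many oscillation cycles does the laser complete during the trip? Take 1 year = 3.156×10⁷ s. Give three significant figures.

N = 1.87×10²³

γ = 5.87
The oscillator's own cycle count is N = f × τ where τ is the proper time on the ship. τ = Δt/γ = 48.3/5.870 = 8.228 years = 2.597×10⁸ s.
N = 7.209×10¹⁴ × 2.597×10⁸ = 1.872×10²³.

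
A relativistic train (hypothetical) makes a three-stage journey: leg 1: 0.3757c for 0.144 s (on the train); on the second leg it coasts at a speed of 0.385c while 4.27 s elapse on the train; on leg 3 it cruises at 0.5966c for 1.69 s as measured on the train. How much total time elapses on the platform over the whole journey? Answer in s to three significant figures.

Δt = 6.89 s

Leg 1: γ = 1/√(1 − 0.3757²) = 1/√0.8588 = 1.079; Δt_1 = 1.079 × 0.144 = 0.1554 s.
Leg 2: γ = 1/√(1 − 0.385²) = 1/√0.8518 = 1.084; Δt_2 = 1.084 × 4.27 = 4.627 s.
Leg 3: γ = 1/√(1 − 0.5966²) = 1/√0.6441 = 1.246; Δt_3 = 1.246 × 1.69 = 2.106 s.
Total: 0.1554 + 4.627 + 2.106 s.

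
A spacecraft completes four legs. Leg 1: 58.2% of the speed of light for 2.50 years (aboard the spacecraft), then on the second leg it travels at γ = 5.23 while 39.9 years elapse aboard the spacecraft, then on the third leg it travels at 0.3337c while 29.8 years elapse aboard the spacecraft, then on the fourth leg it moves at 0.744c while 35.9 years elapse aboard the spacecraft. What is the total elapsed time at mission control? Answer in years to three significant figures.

Δt = 297 years

Leg 1: β = 0.582; γ = 1/√(1 − 0.582²) = 1/√0.6613 = 1.230; Δt_1 = 1.230 × 2.50 = 3.074 years.
Leg 2: γ = 5.23; Δt_2 = 5.230 × 39.9 = 208.7 years.
Leg 3: γ = 1/√(1 − 0.3337²) = 1/√0.8886 = 1.061; Δt_3 = 1.061 × 29.8 = 31.61 years.
Leg 4: γ = 1/√(1 − 0.744²) = 1/√0.4465 = 1.497; Δt_4 = 1.497 × 35.9 = 53.73 years.
Total: 3.074 + 208.7 + 31.61 + 53.73 years.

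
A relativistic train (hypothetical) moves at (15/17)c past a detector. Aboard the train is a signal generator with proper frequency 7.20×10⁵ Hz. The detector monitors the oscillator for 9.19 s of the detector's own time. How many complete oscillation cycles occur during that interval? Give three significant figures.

γ = 1/√(1 − (15/17)²) = 17/8 = 2.125
During 9.19 s of lab time, the oscillator's proper time advances by τ = Δt/γ = 9.19/2.125 = 4.325 s = 4.325×10⁰ s.
N = f × τ = 7.20×10⁵ × 4.325×10⁰ = 3.114×10⁶.

N = 3.11×10⁶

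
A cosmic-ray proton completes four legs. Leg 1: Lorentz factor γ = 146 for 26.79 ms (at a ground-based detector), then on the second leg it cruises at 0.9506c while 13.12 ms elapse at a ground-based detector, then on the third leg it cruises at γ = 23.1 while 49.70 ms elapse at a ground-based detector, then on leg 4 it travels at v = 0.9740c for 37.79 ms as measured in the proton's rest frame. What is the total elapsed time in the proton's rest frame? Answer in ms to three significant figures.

Leg 1: γ = 146; τ_1 = 26.79/146.0 = 0.1835 ms.
Leg 2: γ = 1/√(1 − 0.9506²) = 1/√0.09636 = 3.221; τ_2 = 13.12/3.221 = 4.073 ms.
Leg 3: γ = 23.1; τ_3 = 49.70/23.10 = 2.152 ms.
Leg 4: 37.79 ms is already measured in the proton's rest frame.
Total: 0.1835 + 4.073 + 2.152 + 37.79 ms.

τ = 44.2 ms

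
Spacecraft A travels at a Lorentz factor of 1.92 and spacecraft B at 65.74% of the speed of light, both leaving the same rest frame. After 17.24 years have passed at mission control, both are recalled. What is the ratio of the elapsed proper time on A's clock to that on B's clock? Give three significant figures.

τ_A/τ_B = 0.691

A: γ = 1.92. B: β = 0.6574; γ = 1/√(1 − 0.6574²) = 1/√0.5678 = 1.327.
τ_A/τ_B = γ_B/γ_A = 1.327/1.920 = 0.6912, so τ_A/τ_B = 0.6912.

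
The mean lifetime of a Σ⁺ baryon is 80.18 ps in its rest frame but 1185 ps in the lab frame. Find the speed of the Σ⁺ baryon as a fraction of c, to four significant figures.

γ = Δt/τ₀ = 1185/80.18 = 14.78
β = √(1 − 1/γ²) = √(1 − 0.004578) = √0.9954

v = 0.9977c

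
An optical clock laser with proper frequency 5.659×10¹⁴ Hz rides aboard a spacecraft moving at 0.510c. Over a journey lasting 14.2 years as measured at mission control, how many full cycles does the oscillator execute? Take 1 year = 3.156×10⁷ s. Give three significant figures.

N = 2.18×10²³

γ = 1/√(1 − 0.510²) = 1/√0.7399 = 1.163
The oscillator's own cycle count is N = f × τ where τ is the proper time aboard the spacecraft. τ = Δt/γ = 14.2/1.163 = 12.21 years = 3.855×10⁸ s.
N = 5.659×10¹⁴ × 3.855×10⁸ = 2.181×10²³.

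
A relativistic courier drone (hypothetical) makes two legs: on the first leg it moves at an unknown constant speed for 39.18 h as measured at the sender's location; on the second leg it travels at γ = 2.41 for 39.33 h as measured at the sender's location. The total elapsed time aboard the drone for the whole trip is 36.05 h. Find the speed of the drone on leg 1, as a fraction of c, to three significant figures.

Leg 1: speed unknown; τ_1 = 39.18/γ_1.
Leg 2: γ = 2.41; τ_2 = 39.33/2.410 = 16.32 h.
Total proper time: τ_1 + 16.32 = 36.05, so τ_1 = 36.05 − 16.32 = 19.73 h.
γ_1 = 39.18/19.73 = 1.986; β = √(1 − 1/γ²) = √0.7464.

β = 0.864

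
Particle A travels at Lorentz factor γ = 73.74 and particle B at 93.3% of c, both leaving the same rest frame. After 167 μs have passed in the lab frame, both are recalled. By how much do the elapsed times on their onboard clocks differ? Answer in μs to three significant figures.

|τ_A − τ_B| = 57.8 μs

A: γ = 73.74; τ_A = 167/73.74 = 2.265 μs.
B: β = 0.933; γ = 1/√(1 − 0.933²) = 1/√0.1295 = 2.779; τ_B = 167/2.779 = 60.10 μs.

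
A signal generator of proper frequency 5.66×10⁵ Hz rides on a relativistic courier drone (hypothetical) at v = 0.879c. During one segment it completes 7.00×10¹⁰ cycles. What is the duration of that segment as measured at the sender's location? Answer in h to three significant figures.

γ = 1/√(1 − 0.879²) = 1/√0.2274 = 2.097
Proper time for N cycles: τ = N/f = 7.00×10¹⁰/(5.66×10⁵) = 1.237×10⁵ s = 34.35 h.
Lab-frame duration Δt = γτ = 2.097 × 34.35 = 72.05 h.

Δt = 72.0 h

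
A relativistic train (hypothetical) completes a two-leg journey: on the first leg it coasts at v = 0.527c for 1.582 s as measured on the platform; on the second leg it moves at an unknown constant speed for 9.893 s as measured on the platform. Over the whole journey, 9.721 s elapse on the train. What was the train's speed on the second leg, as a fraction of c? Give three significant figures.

Leg 1: γ = 1/√(1 − 0.527²) = 1/√0.7223 = 1.177; τ_1 = 1.582/1.177 = 1.344 s.
Leg 2: speed unknown; τ_2 = 9.893/γ_2.
Total proper time: 1.344 + τ_2 = 9.721, so τ_2 = 9.721 − 1.344 = 8.377 s.
γ_2 = 9.893/8.377 = 1.181; β = √(1 − 1/γ²) = √0.2831.

β = 0.532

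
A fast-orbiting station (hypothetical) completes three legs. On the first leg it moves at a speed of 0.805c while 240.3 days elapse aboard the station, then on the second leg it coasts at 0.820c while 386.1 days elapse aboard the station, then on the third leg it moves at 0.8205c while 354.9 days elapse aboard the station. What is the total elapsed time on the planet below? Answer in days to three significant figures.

Leg 1: γ = 1/√(1 − 0.805²) = 1/√0.3520 = 1.686; Δt_1 = 1.686 × 240.3 = 405.0 days.
Leg 2: γ = 1/√(1 − 0.820²) = 1/√0.3276 = 1.747; Δt_2 = 1.747 × 386.1 = 674.6 days.
Leg 3: γ = 1/√(1 − 0.8205²) = 1/√0.3268 = 1.749; Δt_3 = 1.749 × 354.9 = 620.8 days.
Total: 405.0 + 674.6 + 620.8 days.

Δt = 1700 days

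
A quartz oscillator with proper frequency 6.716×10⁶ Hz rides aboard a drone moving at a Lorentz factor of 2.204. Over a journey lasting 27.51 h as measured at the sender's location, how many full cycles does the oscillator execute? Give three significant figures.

N = 3.02×10¹¹

γ = 2.204
The oscillator's own cycle count is N = f × τ where τ is the proper time aboard the drone. τ = Δt/γ = 27.51/2.204 = 12.48 h = 4.493×10⁴ s.
N = 6.716×10⁶ × 4.493×10⁴ = 3.018×10¹¹.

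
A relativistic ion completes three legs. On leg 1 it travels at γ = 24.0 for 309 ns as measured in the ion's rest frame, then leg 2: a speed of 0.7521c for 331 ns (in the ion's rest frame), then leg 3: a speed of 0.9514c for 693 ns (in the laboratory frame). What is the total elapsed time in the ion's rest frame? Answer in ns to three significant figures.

Leg 1: 309 ns is already measured in the ion's rest frame.
Leg 2: 331 ns is already measured in the ion's rest frame.
Leg 3: γ = 1/√(1 − 0.9514²) = 1/√0.09484 = 3.247; τ_3 = 693/3.247 = 213.4 ns.
Total: 309.0 + 331.0 + 213.4 ns.

τ = 853 ns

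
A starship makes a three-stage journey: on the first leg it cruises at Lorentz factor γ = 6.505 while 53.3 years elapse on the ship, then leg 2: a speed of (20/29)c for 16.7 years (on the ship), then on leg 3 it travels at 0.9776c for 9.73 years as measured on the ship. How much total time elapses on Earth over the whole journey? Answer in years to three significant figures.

Leg 1: γ = 6.505; Δt_1 = 6.505 × 53.3 = 346.7 years.
Leg 2: γ = 1/√(1 − (20/29)²) = 29/21 ≈ 1.381; Δt_2 = 1.381 × 16.7 = 23.06 years.
Leg 3: γ = 1/√(1 − 0.9776²) = 1/√0.04430 = 4.751; Δt_3 = 4.751 × 9.73 = 46.23 years.
Total: 346.7 + 23.06 + 46.23 years.

Δt = 416 years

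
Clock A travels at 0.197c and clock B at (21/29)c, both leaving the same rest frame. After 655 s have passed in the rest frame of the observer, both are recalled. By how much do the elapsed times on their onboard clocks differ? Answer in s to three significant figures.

|τ_A − τ_B| = 190 s

A: γ = 1/√(1 − 0.197²) = 1/√0.9612 = 1.020; τ_A = 655/1.020 = 642.2 s.
B: γ = 1/√(1 − (21/29)²) = 29/20 = 1.450; τ_B = 655/1.450 = 451.7 s.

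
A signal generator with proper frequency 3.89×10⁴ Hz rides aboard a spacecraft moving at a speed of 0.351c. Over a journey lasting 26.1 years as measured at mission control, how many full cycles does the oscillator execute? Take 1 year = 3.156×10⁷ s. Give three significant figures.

γ = 1/√(1 − 0.351²) = 1/√0.8768 = 1.068
The oscillator's own cycle count is N = f × τ where τ is the proper time aboard the spacecraft. τ = Δt/γ = 26.1/1.068 = 24.44 years = 7.713×10⁸ s.
N = 3.89×10⁴ × 7.713×10⁸ = 3.000×10¹³.

N = 3.00×10¹³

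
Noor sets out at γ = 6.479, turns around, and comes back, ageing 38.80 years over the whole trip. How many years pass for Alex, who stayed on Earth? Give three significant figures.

Δt = 251 years

γ = 6.479
Earth-frame duration is the dilated interval: Δt = γτ = 6.479 × 38.80 years.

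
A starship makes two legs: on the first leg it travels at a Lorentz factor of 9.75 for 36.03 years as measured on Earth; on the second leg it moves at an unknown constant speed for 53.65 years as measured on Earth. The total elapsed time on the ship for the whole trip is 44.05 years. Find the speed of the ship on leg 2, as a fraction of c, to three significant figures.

β = 0.659

Leg 1: γ = 9.75; τ_1 = 36.03/9.750 = 3.695 years.
Leg 2: speed unknown; τ_2 = 53.65/γ_2.
Total proper time: 3.695 + τ_2 = 44.05, so τ_2 = 44.05 − 3.695 = 40.35 years.
γ_2 = 53.65/40.35 = 1.329; β = √(1 − 1/γ²) = √0.4342.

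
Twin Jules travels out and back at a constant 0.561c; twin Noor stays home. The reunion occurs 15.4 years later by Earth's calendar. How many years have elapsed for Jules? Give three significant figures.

τ = 12.7 years

γ = 1/√(1 − 0.561²) = 1/√0.6853 = 1.208
Jules's clock measures proper time along the trip: τ = Δt/γ = 15.4/1.208 years.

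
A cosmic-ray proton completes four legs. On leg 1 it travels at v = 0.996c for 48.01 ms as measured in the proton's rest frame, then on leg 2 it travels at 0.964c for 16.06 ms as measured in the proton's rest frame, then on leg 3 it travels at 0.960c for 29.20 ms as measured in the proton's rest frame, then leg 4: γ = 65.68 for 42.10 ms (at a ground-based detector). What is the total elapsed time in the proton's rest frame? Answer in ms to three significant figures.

τ = 93.9 ms

Leg 1: 48.01 ms is already measured in the proton's rest frame.
Leg 2: 16.06 ms is already measured in the proton's rest frame.
Leg 3: 29.20 ms is already measured in the proton's rest frame.
Leg 4: γ = 65.68; τ_4 = 42.10/65.68 = 0.6410 ms.
Total: 48.01 + 16.06 + 29.20 + 0.6410 ms.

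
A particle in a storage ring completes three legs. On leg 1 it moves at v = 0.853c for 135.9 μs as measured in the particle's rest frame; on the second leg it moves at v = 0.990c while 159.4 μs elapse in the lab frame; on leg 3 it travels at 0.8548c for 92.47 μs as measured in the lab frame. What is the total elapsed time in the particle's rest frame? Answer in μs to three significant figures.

τ = 206 μs

Leg 1: 135.9 μs is already measured in the particle's rest frame.
Leg 2: γ = 1/√(1 − 0.990²) = 1/√0.01990 = 7.089; τ_2 = 159.4/7.089 = 22.49 μs.
Leg 3: γ = 1/√(1 − 0.8548²) = 1/√0.2693 = 1.927; τ_3 = 92.47/1.927 = 47.99 μs.
Total: 135.9 + 22.49 + 47.99 μs.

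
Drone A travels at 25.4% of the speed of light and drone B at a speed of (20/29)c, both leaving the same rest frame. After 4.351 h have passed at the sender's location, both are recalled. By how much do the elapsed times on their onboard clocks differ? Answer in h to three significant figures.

A: β = 0.254; γ = 1/√(1 − 0.254²) = 1/√0.9355 = 1.034; τ_A = 4.351/1.034 = 4.208 h.
B: γ = 1/√(1 − (20/29)²) = 29/21 ≈ 1.381; τ_B = 4.351/1.381 = 3.151 h.

|τ_A − τ_B| = 1.06 h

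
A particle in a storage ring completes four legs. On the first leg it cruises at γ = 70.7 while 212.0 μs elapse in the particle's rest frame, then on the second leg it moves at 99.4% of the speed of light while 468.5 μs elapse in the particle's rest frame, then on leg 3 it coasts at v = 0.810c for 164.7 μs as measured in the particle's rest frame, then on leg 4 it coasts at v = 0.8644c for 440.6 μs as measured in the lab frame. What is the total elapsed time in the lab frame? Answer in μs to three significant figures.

Leg 1: γ = 70.7; Δt_1 = 70.70 × 212.0 = 1.499×10⁴ μs.
Leg 2: β = 0.994; γ = 1/√(1 − 0.994²) = 1/√0.01196 = 9.142; Δt_2 = 9.142 × 468.5 = 4283 μs.
Leg 3: γ = 1/√(1 − 0.810²) = 1/√0.3439 = 1.705; Δt_3 = 1.705 × 164.7 = 280.9 μs.
Leg 4: 440.6 μs is already measured in the lab frame.
Total: 1.499×10⁴ + 4283 + 280.9 + 440.6 μs.

Δt = 2.00×10⁴ μs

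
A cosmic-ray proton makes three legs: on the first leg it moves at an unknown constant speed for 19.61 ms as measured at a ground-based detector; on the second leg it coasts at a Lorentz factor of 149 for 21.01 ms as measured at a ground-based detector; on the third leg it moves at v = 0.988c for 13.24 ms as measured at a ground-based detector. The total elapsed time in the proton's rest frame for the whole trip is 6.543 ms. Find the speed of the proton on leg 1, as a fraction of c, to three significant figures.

β = 0.975

Leg 1: speed unknown; τ_1 = 19.61/γ_1.
Leg 2: γ = 149; τ_2 = 21.01/149.0 = 0.1410 ms.
Leg 3: γ = 1/√(1 − 0.988²) = 1/√0.02386 = 6.474; τ_3 = 13.24/6.474 = 2.045 ms.
Total proper time: τ_1 + 0.1410 + 2.045 = 6.543, so τ_1 = 6.543 − 2.186 = 4.357 ms.
γ_1 = 19.61/4.357 = 4.501; β = √(1 − 1/γ²) = √0.9506.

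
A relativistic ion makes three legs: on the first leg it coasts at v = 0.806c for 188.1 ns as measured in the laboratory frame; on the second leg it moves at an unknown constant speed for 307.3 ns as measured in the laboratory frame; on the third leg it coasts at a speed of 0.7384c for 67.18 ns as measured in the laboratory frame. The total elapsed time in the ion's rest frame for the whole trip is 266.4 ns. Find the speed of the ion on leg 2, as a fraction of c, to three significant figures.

β = 0.934

Leg 1: γ = 1/√(1 − 0.806²) = 1/√0.3504 = 1.689; τ_1 = 188.1/1.689 = 111.3 ns.
Leg 2: speed unknown; τ_2 = 307.3/γ_2.
Leg 3: γ = 1/√(1 − 0.7384²) = 1/√0.4548 = 1.483; τ_3 = 67.18/1.483 = 45.30 ns.
Total proper time: 111.3 + τ_2 + 45.30 = 266.4, so τ_2 = 266.4 − 156.6 = 109.8 ns.
γ_2 = 307.3/109.8 = 2.800; β = √(1 − 1/γ²) = √0.8724.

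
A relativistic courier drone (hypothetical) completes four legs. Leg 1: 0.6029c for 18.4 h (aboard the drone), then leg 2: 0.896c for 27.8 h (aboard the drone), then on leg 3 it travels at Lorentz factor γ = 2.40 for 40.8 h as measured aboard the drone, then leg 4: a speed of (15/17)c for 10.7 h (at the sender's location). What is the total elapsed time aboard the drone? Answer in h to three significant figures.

τ = 92.0 h

Leg 1: 18.4 h is already measured aboard the drone.
Leg 2: 27.8 h is already measured aboard the drone.
Leg 3: 40.8 h is already measured aboard the drone.
Leg 4: γ = 1/√(1 − (15/17)²) = 17/8 = 2.125; τ_4 = 10.7/2.125 = 5.035 h.
Total: 18.40 + 27.80 + 40.80 + 5.035 h.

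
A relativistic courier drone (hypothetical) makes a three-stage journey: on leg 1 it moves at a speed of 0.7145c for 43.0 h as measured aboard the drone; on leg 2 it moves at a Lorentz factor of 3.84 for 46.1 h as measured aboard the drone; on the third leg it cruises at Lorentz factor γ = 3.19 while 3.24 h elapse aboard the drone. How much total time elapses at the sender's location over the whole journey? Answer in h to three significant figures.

Δt = 249 h

Leg 1: γ = 1/√(1 − 0.7145²) = 1/√0.4895 = 1.429; Δt_1 = 1.429 × 43.0 = 61.46 h.
Leg 2: γ = 3.84; Δt_2 = 3.840 × 46.1 = 177.0 h.
Leg 3: γ = 3.19; Δt_3 = 3.190 × 3.24 = 10.34 h.
Total: 61.46 + 177.0 + 10.34 h.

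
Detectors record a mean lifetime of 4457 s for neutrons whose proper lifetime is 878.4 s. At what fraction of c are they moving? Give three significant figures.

γ = Δt/τ₀ = 4457/878.4 = 5.074
β = √(1 − 1/γ²) = √(1 − 0.03884) = √0.9612

β = 0.980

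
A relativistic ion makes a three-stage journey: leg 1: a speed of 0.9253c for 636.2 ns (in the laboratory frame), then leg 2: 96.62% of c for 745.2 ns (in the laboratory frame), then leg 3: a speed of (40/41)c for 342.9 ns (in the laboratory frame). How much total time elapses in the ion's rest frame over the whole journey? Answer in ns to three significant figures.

τ = 509 ns

Leg 1: γ = 1/√(1 − 0.9253²) = 1/√0.1438 = 2.637; τ_1 = 636.2/2.637 = 241.3 ns.
Leg 2: β = 0.9662; γ = 1/√(1 − 0.9662²) = 1/√0.06646 = 3.879; τ_2 = 745.2/3.879 = 192.1 ns.
Leg 3: γ = 1/√(1 − (40/41)²) = 41/9 ≈ 4.556; τ_3 = 342.9/4.556 = 75.27 ns.
Total: 241.3 + 192.1 + 75.27 ns.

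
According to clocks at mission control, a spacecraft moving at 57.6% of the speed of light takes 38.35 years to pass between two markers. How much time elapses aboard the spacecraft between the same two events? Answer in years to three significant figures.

β = 0.576; γ = 1/√(1 − 0.576²) = 1/√0.6682 = 1.223
The interval measured at mission control is the dilated one; the clock aboard the spacecraft measures the proper time τ = Δt/γ = 38.35/1.223 years.

τ = 31.3 years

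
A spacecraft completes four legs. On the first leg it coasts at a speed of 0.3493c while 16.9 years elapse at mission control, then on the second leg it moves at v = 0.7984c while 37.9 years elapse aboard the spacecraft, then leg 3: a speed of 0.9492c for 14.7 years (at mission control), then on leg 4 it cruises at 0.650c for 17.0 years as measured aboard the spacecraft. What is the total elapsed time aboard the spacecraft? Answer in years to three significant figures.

Leg 1: γ = 1/√(1 − 0.3493²) = 1/√0.8780 = 1.067; τ_1 = 16.9/1.067 = 15.84 years.
Leg 2: 37.9 years is already measured aboard the spacecraft.
Leg 3: γ = 1/√(1 − 0.9492²) = 1/√0.09902 = 3.178; τ_3 = 14.7/3.178 = 4.626 years.
Leg 4: 17.0 years is already measured aboard the spacecraft.
Total: 15.84 + 37.90 + 4.626 + 17.00 years.

τ = 75.4 years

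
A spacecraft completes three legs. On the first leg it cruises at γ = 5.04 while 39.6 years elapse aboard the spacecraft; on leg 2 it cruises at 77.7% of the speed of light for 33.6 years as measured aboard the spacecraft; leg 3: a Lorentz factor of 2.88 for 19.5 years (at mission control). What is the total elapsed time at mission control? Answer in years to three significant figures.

Leg 1: γ = 5.04; Δt_1 = 5.040 × 39.6 = 199.6 years.
Leg 2: β = 0.777; γ = 1/√(1 − 0.777²) = 1/√0.3963 = 1.589; Δt_2 = 1.589 × 33.6 = 53.38 years.
Leg 3: 19.5 years is already measured at mission control.
Total: 199.6 + 53.38 + 19.50 years.

Δt = 272 years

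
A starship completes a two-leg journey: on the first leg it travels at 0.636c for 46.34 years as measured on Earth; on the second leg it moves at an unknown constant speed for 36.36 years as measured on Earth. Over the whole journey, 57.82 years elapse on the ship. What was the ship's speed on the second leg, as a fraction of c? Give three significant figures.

β = 0.795

Leg 1: γ = 1/√(1 − 0.636²) = 1/√0.5955 = 1.296; τ_1 = 46.34/1.296 = 35.76 years.
Leg 2: speed unknown; τ_2 = 36.36/γ_2.
Total proper time: 35.76 + τ_2 = 57.82, so τ_2 = 57.82 − 35.76 = 22.06 years.
γ_2 = 36.36/22.06 = 1.648; β = √(1 − 1/γ²) = √0.6319.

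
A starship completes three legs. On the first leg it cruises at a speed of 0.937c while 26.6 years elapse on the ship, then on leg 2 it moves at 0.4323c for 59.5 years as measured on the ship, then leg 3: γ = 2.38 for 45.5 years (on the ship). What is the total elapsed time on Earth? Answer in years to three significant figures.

Δt = 250 years

Leg 1: γ = 1/√(1 − 0.937²) = 1/√0.1220 = 2.863; Δt_1 = 2.863 × 26.6 = 76.15 years.
Leg 2: γ = 1/√(1 − 0.4323²) = 1/√0.8131 = 1.109; Δt_2 = 1.109 × 59.5 = 65.98 years.
Leg 3: γ = 2.38; Δt_3 = 2.380 × 45.5 = 108.3 years.
Total: 76.15 + 65.98 + 108.3 years.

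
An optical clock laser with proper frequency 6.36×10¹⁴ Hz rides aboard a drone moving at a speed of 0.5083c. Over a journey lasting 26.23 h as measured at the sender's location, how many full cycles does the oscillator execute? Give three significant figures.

N = 5.17×10¹⁹

γ = 1/√(1 − 0.5083²) = 1/√0.7416 = 1.161
The oscillator's own cycle count is N = f × τ where τ is the proper time aboard the drone. τ = Δt/γ = 26.23/1.161 = 22.59 h = 8.132×10⁴ s.
N = 6.36×10¹⁴ × 8.132×10⁴ = 5.172×10¹⁹.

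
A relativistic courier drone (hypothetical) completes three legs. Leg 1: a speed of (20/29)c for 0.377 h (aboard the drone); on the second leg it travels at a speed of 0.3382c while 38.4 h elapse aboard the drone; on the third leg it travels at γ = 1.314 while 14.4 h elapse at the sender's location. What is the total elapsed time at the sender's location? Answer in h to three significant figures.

Δt = 55.7 h

Leg 1: γ = 1/√(1 − (20/29)²) = 29/21 ≈ 1.381; Δt_1 = 1.381 × 0.377 = 0.5206 h.
Leg 2: γ = 1/√(1 − 0.3382²) = 1/√0.8856 = 1.063; Δt_2 = 1.063 × 38.4 = 40.80 h.
Leg 3: 14.4 h is already measured at the sender's location.
Total: 0.5206 + 40.80 + 14.40 h.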